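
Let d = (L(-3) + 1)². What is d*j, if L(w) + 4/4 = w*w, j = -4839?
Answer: -391959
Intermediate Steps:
L(w) = -1 + w² (L(w) = -1 + w*w = -1 + w²)
d = 81 (d = ((-1 + (-3)²) + 1)² = ((-1 + 9) + 1)² = (8 + 1)² = 9² = 81)
d*j = 81*(-4839) = -391959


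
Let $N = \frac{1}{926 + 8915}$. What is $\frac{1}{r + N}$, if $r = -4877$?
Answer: $- \frac{9841}{47994556} \approx -0.00020504$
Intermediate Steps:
$N = \frac{1}{9841} \approx 0.00010162$
$\frac{1}{r + N} = \frac{1}{-4877 + \frac{1}{9841}} = \frac{1}{- \frac{47994556}{9841}} = - \frac{9841}{47994556}$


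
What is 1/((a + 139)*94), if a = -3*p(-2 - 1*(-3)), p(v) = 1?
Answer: 1/12784 ≈ 7.8223e-5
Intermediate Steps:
a = -3 (a = -3*1 = -3)
1/((a + 139)*94) = 1/((-3 + 139)*94) = 1/(136*94) = 1/12784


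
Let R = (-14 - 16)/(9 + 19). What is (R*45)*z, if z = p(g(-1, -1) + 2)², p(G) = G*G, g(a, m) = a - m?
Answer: -5400/7 ≈ -771.43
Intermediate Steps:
R = -15/14 (R = -30/28 = -30*1/28 = -15/14 ≈ -1.0714)
p(G) = G²
z = 16 (z = (((-1 - 1*(-1)) + 2)²)² = (((-1 + 1) + 2)²)² = ((0 + 2)²)² = (2²)² = 4² = 16)
(R*45)*z = -15/14*45*16 = -675/14*16 = -5400/7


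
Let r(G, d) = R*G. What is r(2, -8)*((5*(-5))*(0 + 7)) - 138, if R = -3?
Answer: 912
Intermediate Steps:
r(G, d) = -3*G
r(2, -8)*((5*(-5))*(0 + 7)) - 138 = (-3*2)*((5*(-5))*(0 + 7)) - 138 = -(-150)*7 - 138 = -6*(-175) - 138 = 1050 - 138 = 912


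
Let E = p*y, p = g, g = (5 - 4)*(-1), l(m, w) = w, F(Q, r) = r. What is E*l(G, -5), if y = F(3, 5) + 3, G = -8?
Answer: 40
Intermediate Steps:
y = 8 (y = 5 + 3 = 8)
g = -1 (g = 1*(-1) = -1)
p = -1
E = -8 (E = -1*8 = -8)
E*l(G, -5) = -8*(-5) = 40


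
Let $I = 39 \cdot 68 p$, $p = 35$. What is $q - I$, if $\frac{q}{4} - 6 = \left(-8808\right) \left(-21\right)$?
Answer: $647076$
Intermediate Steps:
$q = 739896$ ($q = 24 + 4 \left(\left(-8808\right) \left(-21\right)\right) = 24 + 4 \cdot 184968 = 24 + 739872 = 739896$)
$I = 92820$ ($I = 39 \cdot 68 \cdot 35 = 2652 \cdot 35 = 92820$)
$q - I = 739896 - 92820 = 647076$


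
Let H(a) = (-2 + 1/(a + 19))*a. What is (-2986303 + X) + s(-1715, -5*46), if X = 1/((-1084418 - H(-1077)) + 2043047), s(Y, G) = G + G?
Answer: -3022453243824841/1011949473 ≈ -2.9868e+6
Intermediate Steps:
s(Y, G) = 2*G
H(a) = a*(-2 + 1/(19 + a)) (H(a) = (-2 + 1/(19 + a))*a = a*(-2 + 1/(19 + a)))
X = 1058/1011949473 (X = 1/((-1084418 - (-1)*(-1077)*(37 + 2*(-1077))/(19 - 1077)) + 2043047) = 1/((-1084418 - (-1)*(-1077)*(37 - 2154)/(-1058)) + 2043047) = 1/((-1084418 - (-1)*(-1077)*(-1)*(-2117)/1058) + 2043047) = 1/((-1084418 - 1*2280009/1058) + 2043047) = 1/((-1084418 - 2280009/1058) + 2043047) = 1/(-1149594253/1058 + 2043047) = 1/(1011949473/1058) = 1058/1011949473 ≈ 1.0455e-6)
(-2986303 + X) + s(-1715, -5*46) = (-2986303 + 1058/1011949473) + 2*(-5*46) = -3021987747067261/1011949473 + 2*(-230) = -3021987747067261/1011949473 - 460 = -3022453243824841/1011949473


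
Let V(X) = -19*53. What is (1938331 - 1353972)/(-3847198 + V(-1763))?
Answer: -584359/3848205 ≈ -0.15185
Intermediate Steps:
V(X) = -1007
(1938331 - 1353972)/(-3847198 + V(-1763)) = (1938331 - 1353972)/(-3847198 - 1007) = 584359/(-3848205) = 584359*(-1/3848205) = -584359/3848205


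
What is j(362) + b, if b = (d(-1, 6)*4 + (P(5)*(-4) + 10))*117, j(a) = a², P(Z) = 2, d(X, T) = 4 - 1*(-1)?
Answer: 133618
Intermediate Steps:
d(X, T) = 5 (d(X, T) = 4 + 1 = 5)
b = 2574 (b = (5*4 + (2*(-4) + 10))*117 = (20 + (-8 + 10))*117 = (20 + 2)*117 = 22*117 = 2574)
j(362) + b = 362² + 2574 = 131044 + 2574 = 133618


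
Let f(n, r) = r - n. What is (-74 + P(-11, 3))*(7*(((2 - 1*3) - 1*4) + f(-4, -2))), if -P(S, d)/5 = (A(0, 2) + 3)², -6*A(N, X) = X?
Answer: 6902/3 ≈ 2300.7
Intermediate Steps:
A(N, X) = -X/6
P(S, d) = -320/9 (P(S, d) = -5*(-⅙*2 + 3)² = -5*(-⅓ + 3)² = -5*(8/3)² = -5*64/9 = -320/9)
(-74 + P(-11, 3))*(7*(((2 - 1*3) - 1*4) + f(-4, -2))) = (-74 - 320/9)*(7*(((2 - 1*3) - 1*4) + (-2 - 1*(-4)))) = -6902*(((2 - 3) - 4) + (-2 + 4))/9 = -6902*((-1 - 4) + 2)/9 = -6902*(-5 + 2)/9 = -6902*(-3)/9 = -986/9*(-21) = 6902/3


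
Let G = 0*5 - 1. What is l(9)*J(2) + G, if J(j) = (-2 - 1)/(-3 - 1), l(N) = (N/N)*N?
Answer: 23/4 ≈ 5.7500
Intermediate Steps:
l(N) = N (l(N) = 1*N = N)
J(j) = 3/4 (J(j) = -3/(-4) = -3*(-1/4) = 3/4)
G = -1 (G = 0 - 1 = -1)
l(9)*J(2) + G = 9*(3/4) - 1 = 27/4 - 1 = 23/4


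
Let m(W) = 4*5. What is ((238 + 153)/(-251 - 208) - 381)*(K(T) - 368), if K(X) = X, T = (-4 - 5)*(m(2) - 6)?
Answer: 5093140/27 ≈ 1.8863e+5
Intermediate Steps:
m(W) = 20
T = -126 (T = (-4 - 5)*(20 - 6) = -9*14 = -126)
((238 + 153)/(-251 - 208) - 381)*(K(T) - 368) = ((238 + 153)/(-251 - 208) - 381)*(-126 - 368) = (391/(-459) - 381)*(-494) = (391*(-1/459) - 381)*(-494) = (-23/27 - 381)*(-494) = -10310/27*(-494) = 5093140/27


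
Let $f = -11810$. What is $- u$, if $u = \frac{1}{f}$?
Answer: $\frac{1}{11810} \approx 8.4674 \cdot 10^{-5}$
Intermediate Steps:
$u = - \frac{1}{11810}$ ($u = \frac{1}{-11810} = - \frac{1}{11810} \approx -8.4674 \cdot 10^{-5}$)
$- u = \left(-1\right) \left(- \frac{1}{11810}\right) = \frac{1}{11810}$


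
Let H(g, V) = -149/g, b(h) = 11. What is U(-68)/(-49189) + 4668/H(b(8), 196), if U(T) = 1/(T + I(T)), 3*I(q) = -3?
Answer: -174277217119/505712109 ≈ -344.62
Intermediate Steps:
I(q) = -1 (I(q) = (1/3)*(-3) = -1)
U(T) = 1/(-1 + T) (U(T) = 1/(T - 1) = 1/(-1 + T))
U(-68)/(-49189) + 4668/H(b(8), 196) = 1/(-1 - 68*(-49189)) + 4668/((-149/11)) = -1/49189/(-69) + 4668/((-149*1/11)) = -1/69*(-1/49189) + 4668/(-149/11) = 1/3394041 + 4668*(-11/149) = 1/3394041 - 51348/149 = -174277217119/505712109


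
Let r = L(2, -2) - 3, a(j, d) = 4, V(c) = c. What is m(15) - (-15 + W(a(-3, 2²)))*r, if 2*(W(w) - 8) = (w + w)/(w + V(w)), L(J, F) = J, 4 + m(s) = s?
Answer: 9/2 ≈ 4.5000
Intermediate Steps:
m(s) = -4 + s
W(w) = 17/2 (W(w) = 8 + ((w + w)/(w + w))/2 = 8 + ((2*w)/((2*w)))/2 = 8 + ((2*w)*(1/(2*w)))/2 = 8 + (½)*1 = 8 + ½ = 17/2)
r = -1 (r = 2 - 3 = -1)
m(15) - (-15 + W(a(-3, 2²)))*r = (-4 + 15) - (-15 + 17/2)*(-1) = 11 - (-13)*(-1)/2 = 11 - 1*13/2 = 11 - 13/2 = 9/2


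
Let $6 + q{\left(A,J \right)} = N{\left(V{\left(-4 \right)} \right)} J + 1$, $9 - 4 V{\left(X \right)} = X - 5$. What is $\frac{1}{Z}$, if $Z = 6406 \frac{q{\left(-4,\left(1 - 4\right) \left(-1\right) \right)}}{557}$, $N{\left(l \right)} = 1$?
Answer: $- \frac{557}{12812} \approx -0.043475$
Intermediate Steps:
$V{\left(X \right)} = \frac{7}{2} - \frac{X}{4}$ ($V{\left(X \right)} = \frac{9}{4} - \frac{X - 5}{4} = \frac{9}{4} - \frac{-5 + X}{4} = \frac{9}{4} - \left(- \frac{5}{4} + \frac{X}{4}\right) = \frac{7}{2} - \frac{X}{4}$)
$q{\left(A,J \right)} = -5 + J$ ($q{\left(A,J \right)} = -6 + \left(1 J + 1\right) = -6 + \left(J + 1\right) = -6 + \left(1 + J\right) = -5 + J$)
$Z = - \frac{12812}{557}$ ($Z = 6406 \frac{-5 + \left(1 - 4\right) \left(-1\right)}{557} = 6406 \left(-5 - -3\right) \frac{1}{557} = 6406 \left(-5 + 3\right) \frac{1}{557} = 6406 \left(\left(-2\right) \frac{1}{557}\right) = 6406 \left(- \frac{2}{557}\right) = - \frac{12812}{557} \approx -23.002$)
$\frac{1}{Z} = \frac{1}{- \frac{12812}{557}} = - \frac{557}{12812}$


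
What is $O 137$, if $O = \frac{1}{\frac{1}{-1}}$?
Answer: $-137$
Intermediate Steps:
$O = -1$ ($O = \frac{1}{-1} = -1$)
$O 137 = \left(-1\right) 137 = -137$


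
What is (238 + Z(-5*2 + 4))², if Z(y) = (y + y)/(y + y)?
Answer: 57121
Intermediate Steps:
Z(y) = 1 (Z(y) = (2*y)/((2*y)) = (2*y)*(1/(2*y)) = 1)
(238 + Z(-5*2 + 4))² = (238 + 1)² = 239² = 57121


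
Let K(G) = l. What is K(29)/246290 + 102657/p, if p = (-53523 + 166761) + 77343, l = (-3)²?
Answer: 8428369253/15646064830 ≈ 0.53869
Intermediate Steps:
l = 9
p = 190581 (p = 113238 + 77343 = 190581)
K(G) = 9
K(29)/246290 + 102657/p = 9/246290 + 102657/190581 = 9*(1/246290) + 102657*(1/190581) = 9/246290 + 34219/63527 = 8428369253/15646064830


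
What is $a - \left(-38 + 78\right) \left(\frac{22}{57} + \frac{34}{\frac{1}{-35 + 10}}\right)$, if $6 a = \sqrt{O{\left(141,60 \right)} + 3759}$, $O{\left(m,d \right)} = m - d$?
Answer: $\frac{1937120}{57} + \frac{8 \sqrt{15}}{3} \approx 33995.0$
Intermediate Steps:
$a = \frac{8 \sqrt{15}}{3}$ ($a = \frac{\sqrt{\left(141 - 60\right) + 3759}}{6} = \frac{\sqrt{81 + 3759}}{6} = \frac{\sqrt{3840}}{6} = \frac{16 \sqrt{15}}{6} = \frac{8 \sqrt{15}}{3} \approx 10.328$)
$a - \left(-38 + 78\right) \left(\frac{22}{57} + \frac{34}{\frac{1}{-35 + 10}}\right) = \frac{8 \sqrt{15}}{3} - \left(-38 + 78\right) \left(\frac{22}{57} + \frac{34}{\frac{1}{-35 + 10}}\right) = \frac{8 \sqrt{15}}{3} - 40 \left(22 \cdot \frac{1}{57} + \frac{34}{\frac{1}{-25}}\right) = \frac{8 \sqrt{15}}{3} - 40 \left(\frac{22}{57} + \frac{34}{- \frac{1}{25}}\right) = \frac{8 \sqrt{15}}{3} - 40 \left(\frac{22}{57} + 34 \left(-25\right)\right) = \frac{8 \sqrt{15}}{3} - 40 \left(\frac{22}{57} - 850\right) = \frac{8 \sqrt{15}}{3} - 40 \left(- \frac{48428}{57}\right) = \frac{8 \sqrt{15}}{3} - - \frac{1937120}{57} = \frac{8 \sqrt{15}}{3} + \frac{1937120}{57} = \frac{1937120}{57} + \frac{8 \sqrt{15}}{3}$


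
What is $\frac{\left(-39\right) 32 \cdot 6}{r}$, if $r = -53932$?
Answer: $\frac{1872}{13483} \approx 0.13884$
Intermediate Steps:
$\frac{\left(-39\right) 32 \cdot 6}{r} = \frac{\left(-39\right) 32 \cdot 6}{-53932} = \left(-1248\right) 6 \left(- \frac{1}{53932}\right) = \left(-7488\right) \left(- \frac{1}{53932}\right) = \frac{1872}{13483}$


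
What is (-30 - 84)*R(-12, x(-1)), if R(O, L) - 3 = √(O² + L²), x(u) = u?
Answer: -342 - 114*√145 ≈ -1714.7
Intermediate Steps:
R(O, L) = 3 + √(L² + O²) (R(O, L) = 3 + √(O² + L²) = 3 + √(L² + O²))
(-30 - 84)*R(-12, x(-1)) = (-30 - 84)*(3 + √((-1)² + (-12)²)) = -114*(3 + √(1 + 144)) = -114*(3 + √145) = -342 - 114*√145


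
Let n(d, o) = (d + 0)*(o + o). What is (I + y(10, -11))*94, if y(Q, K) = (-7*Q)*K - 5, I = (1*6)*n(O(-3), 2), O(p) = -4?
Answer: 62886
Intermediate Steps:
n(d, o) = 2*d*o (n(d, o) = d*(2*o) = 2*d*o)
I = -96 (I = (1*6)*(2*(-4)*2) = 6*(-16) = -96)
y(Q, K) = -5 - 7*K*Q (y(Q, K) = -7*K*Q - 5 = -5 - 7*K*Q)
(I + y(10, -11))*94 = (-96 + (-5 - 7*(-11)*10))*94 = (-96 + (-5 + 770))*94 = (-96 + 765)*94 = 669*94 = 62886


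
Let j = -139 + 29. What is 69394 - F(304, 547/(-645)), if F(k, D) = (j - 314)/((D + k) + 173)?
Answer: 10656209986/153559 ≈ 69395.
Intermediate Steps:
j = -110
F(k, D) = -424/(173 + D + k) (F(k, D) = (-110 - 314)/((D + k) + 173) = -424/(173 + D + k))
69394 - F(304, 547/(-645)) = 69394 - (-424)/(173 + 547/(-645) + 304) = 69394 - (-424)/(173 + 547*(-1/645) + 304) = 69394 - (-424)/(173 - 547/645 + 304) = 69394 - (-424)/307118/645 = 69394 - (-424)*645/307118 = 69394 - 1*(-136740/153559) = 69394 + 136740/153559 = 10656209986/153559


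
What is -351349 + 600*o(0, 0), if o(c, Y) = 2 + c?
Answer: -350149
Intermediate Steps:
-351349 + 600*o(0, 0) = -351349 + 600*(2 + 0) = -351349 + 600*2 = -351349 + 1200 = -350149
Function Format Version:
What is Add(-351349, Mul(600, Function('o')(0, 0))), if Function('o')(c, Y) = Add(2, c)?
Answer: -350149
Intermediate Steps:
Add(-351349, Mul(600, Function('o')(0, 0))) = Add(-351349, Mul(600, Add(2, 0))) = Add(-351349, Mul(600, 2)) = Add(-351349, 1200) = -350149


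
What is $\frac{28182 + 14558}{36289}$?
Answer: $\frac{42740}{36289} \approx 1.1778$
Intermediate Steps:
$\frac{28182 + 14558}{36289} = 42740 \cdot \frac{1}{36289} = \frac{42740}{36289}$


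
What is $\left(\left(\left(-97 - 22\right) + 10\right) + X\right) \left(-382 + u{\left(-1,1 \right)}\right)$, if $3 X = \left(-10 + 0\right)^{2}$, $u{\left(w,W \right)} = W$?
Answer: $28829$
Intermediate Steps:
$X = \frac{100}{3}$ ($X = \frac{\left(-10 + 0\right)^{2}}{3} = \frac{\left(-10\right)^{2}}{3} = \frac{1}{3} \cdot 100 = \frac{100}{3} \approx 33.333$)
$\left(\left(\left(-97 - 22\right) + 10\right) + X\right) \left(-382 + u{\left(-1,1 \right)}\right) = \left(\left(\left(-97 - 22\right) + 10\right) + \frac{100}{3}\right) \left(-382 + 1\right) = \left(\left(\left(-97 - 22\right) + 10\right) + \frac{100}{3}\right) \left(-381\right) = \left(\left(-119 + 10\right) + \frac{100}{3}\right) \left(-381\right) = \left(-109 + \frac{100}{3}\right) \left(-381\right) = \left(- \frac{227}{3}\right) \left(-381\right) = 28829$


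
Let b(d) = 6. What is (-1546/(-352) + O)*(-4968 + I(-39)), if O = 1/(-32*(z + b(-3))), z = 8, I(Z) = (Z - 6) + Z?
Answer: -27322479/1232 ≈ -22177.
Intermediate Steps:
I(Z) = -6 + 2*Z (I(Z) = (-6 + Z) + Z = -6 + 2*Z)
O = -1/448 (O = 1/(-32*(8 + 6)) = 1/(-32*14) = 1/(-448) = -1/448 ≈ -0.0022321)
(-1546/(-352) + O)*(-4968 + I(-39)) = (-1546/(-352) - 1/448)*(-4968 + (-6 + 2*(-39))) = (-1546*(-1/352) - 1/448)*(-4968 + (-6 - 78)) = (773/176 - 1/448)*(-4968 - 84) = (21633/4928)*(-5052) = -27322479/1232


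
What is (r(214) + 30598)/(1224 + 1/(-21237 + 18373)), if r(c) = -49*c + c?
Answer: 58213664/3505535 ≈ 16.606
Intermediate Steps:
r(c) = -48*c
(r(214) + 30598)/(1224 + 1/(-21237 + 18373)) = (-48*214 + 30598)/(1224 + 1/(-21237 + 18373)) = (-10272 + 30598)/(1224 + 1/(-2864)) = 20326/(1224 - 1/2864) = 20326/(3505535/2864) = 20326*(2864/3505535) = 58213664/3505535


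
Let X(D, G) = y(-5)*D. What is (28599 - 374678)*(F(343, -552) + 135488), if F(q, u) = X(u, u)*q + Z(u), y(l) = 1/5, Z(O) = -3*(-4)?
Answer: -168943308956/5 ≈ -3.3789e+10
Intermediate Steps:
Z(O) = 12
y(l) = 1/5
X(D, G) = D/5
F(q, u) = 12 + q*u/5 (F(q, u) = (u/5)*q + 12 = q*u/5 + 12 = 12 + q*u/5)
(28599 - 374678)*(F(343, -552) + 135488) = (28599 - 374678)*((12 + (1/5)*343*(-552)) + 135488) = -346079*((12 - 189336/5) + 135488) = -346079*(-189276/5 + 135488) = -346079*488164/5 = -168943308956/5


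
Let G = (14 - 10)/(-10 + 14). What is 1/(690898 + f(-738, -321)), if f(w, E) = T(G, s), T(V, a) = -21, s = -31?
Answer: 1/690877 ≈ 1.4474e-6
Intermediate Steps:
G = 1 (G = 4/4 = 4*(1/4) = 1)
f(w, E) = -21
1/(690898 + f(-738, -321)) = 1/(690898 - 21) = 1/690877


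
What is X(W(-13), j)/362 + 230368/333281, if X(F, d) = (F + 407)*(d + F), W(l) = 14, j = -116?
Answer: -7114179743/60323861 ≈ -117.93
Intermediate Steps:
X(F, d) = (407 + F)*(F + d)
X(W(-13), j)/362 + 230368/333281 = (14² + 407*14 + 407*(-116) + 14*(-116))/362 + 230368/333281 = (196 + 5698 - 47212 - 1624)*(1/362) + 230368*(1/333281) = -42942*1/362 + 230368/333281 = -21471/181 + 230368/333281 = -7114179743/60323861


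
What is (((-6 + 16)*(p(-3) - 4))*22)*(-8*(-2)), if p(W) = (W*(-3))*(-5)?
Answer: -172480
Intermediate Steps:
p(W) = 15*W (p(W) = -3*W*(-5) = 15*W)
(((-6 + 16)*(p(-3) - 4))*22)*(-8*(-2)) = (((-6 + 16)*(15*(-3) - 4))*22)*(-8*(-2)) = ((10*(-45 - 4))*22)*16 = ((10*(-49))*22)*16 = -490*22*16 = -10780*16 = -172480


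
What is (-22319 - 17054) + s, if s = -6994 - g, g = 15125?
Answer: -61492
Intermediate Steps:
s = -22119 (s = -6994 - 1*15125 = -6994 - 15125 = -22119)
(-22319 - 17054) + s = (-22319 - 17054) - 22119 = -39373 - 22119 = -61492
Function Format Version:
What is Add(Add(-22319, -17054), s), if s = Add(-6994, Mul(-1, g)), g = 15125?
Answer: -61492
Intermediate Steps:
s = -22119 (s = Add(-6994, Mul(-1, 15125)) = Add(-6994, -15125) = -22119)
Add(Add(-22319, -17054), s) = Add(Add(-22319, -17054), -22119) = Add(-39373, -22119) = -61492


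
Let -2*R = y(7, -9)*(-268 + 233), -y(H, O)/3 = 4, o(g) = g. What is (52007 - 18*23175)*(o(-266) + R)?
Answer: 173808068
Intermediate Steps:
y(H, O) = -12 (y(H, O) = -3*4 = -12)
R = -210 (R = -(-6)*(-268 + 233) = -(-6)*(-35) = -½*420 = -210)
(52007 - 18*23175)*(o(-266) + R) = (52007 - 18*23175)*(-266 - 210) = (52007 - 417150)*(-476) = -365143*(-476) = 173808068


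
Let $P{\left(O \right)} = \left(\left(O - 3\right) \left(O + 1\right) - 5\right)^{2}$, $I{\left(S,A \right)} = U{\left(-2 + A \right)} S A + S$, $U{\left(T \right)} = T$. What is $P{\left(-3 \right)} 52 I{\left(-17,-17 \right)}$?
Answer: $-14034384$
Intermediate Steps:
$I{\left(S,A \right)} = S + A S \left(-2 + A\right)$ ($I{\left(S,A \right)} = \left(-2 + A\right) S A + S = S \left(-2 + A\right) A + S = A S \left(-2 + A\right) + S = S + A S \left(-2 + A\right)$)
$P{\left(O \right)} = \left(-5 + \left(1 + O\right) \left(-3 + O\right)\right)^{2}$ ($P{\left(O \right)} = \left(\left(-3 + O\right) \left(1 + O\right) - 5\right)^{2} = \left(\left(1 + O\right) \left(-3 + O\right) - 5\right)^{2} = \left(-5 + \left(1 + O\right) \left(-3 + O\right)\right)^{2}$)
$P{\left(-3 \right)} 52 I{\left(-17,-17 \right)} = \left(8 - \left(-3\right)^{2} + 2 \left(-3\right)\right)^{2} \cdot 52 \left(- 17 \left(1 - 17 \left(-2 - 17\right)\right)\right) = \left(8 - 9 - 6\right)^{2} \cdot 52 \left(- 17 \left(1 - -323\right)\right) = \left(8 - 9 - 6\right)^{2} \cdot 52 \left(- 17 \left(1 + 323\right)\right) = \left(-7\right)^{2} \cdot 52 \left(\left(-17\right) 324\right) = 49 \cdot 52 \left(-5508\right) = 49 \left(-286416\right) = -14034384$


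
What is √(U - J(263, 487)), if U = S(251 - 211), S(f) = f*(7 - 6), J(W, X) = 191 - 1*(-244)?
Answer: I*√395 ≈ 19.875*I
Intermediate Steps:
J(W, X) = 435 (J(W, X) = 191 + 244 = 435)
S(f) = f (S(f) = f*1 = f)
U = 40 (U = 251 - 211 = 40)
√(U - J(263, 487)) = √(40 - 1*435) = √(40 - 435) = √(-395) = I*√395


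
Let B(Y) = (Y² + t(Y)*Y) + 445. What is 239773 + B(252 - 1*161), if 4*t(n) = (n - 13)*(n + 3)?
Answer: 415302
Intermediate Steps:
t(n) = (-13 + n)*(3 + n)/4 (t(n) = ((n - 13)*(n + 3))/4 = ((-13 + n)*(3 + n))/4 = (-13 + n)*(3 + n)/4)
B(Y) = 445 + Y² + Y*(-39/4 - 5*Y/2 + Y²/4) (B(Y) = (Y² + (-39/4 - 5*Y/2 + Y²/4)*Y) + 445 = (Y² + Y*(-39/4 - 5*Y/2 + Y²/4)) + 445 = 445 + Y² + Y*(-39/4 - 5*Y/2 + Y²/4))
239773 + B(252 - 1*161) = 239773 + (445 - 39*(252 - 1*161)/4 - 3*(252 - 1*161)²/2 + (252 - 1*161)³/4) = 239773 + (445 - 39*(252 - 161)/4 - 3*(252 - 161)²/2 + (252 - 161)³/4) = 239773 + (445 - 39/4*91 - 3/2*91² + (¼)*91³) = 239773 + (445 - 3549/4 - 3/2*8281 + (¼)*753571) = 239773 + (445 - 3549/4 - 24843/2 + 753571/4) = 239773 + 175529 = 415302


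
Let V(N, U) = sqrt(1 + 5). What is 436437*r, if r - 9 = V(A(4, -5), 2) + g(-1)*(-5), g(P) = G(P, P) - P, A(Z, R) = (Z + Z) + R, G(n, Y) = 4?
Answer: -6982992 + 436437*sqrt(6) ≈ -5.9139e+6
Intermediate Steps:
A(Z, R) = R + 2*Z (A(Z, R) = 2*Z + R = R + 2*Z)
g(P) = 4 - P
V(N, U) = sqrt(6)
r = -16 + sqrt(6) (r = 9 + (sqrt(6) + (4 - 1*(-1))*(-5)) = 9 + (sqrt(6) + (4 + 1)*(-5)) = 9 + (sqrt(6) + 5*(-5)) = 9 + (sqrt(6) - 25) = 9 + (-25 + sqrt(6)) = -16 + sqrt(6) ≈ -13.551)
436437*r = 436437*(-16 + sqrt(6)) = -6982992 + 436437*sqrt(6)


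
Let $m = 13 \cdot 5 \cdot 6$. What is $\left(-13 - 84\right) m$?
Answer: $-37830$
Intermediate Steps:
$m = 390$ ($m = 13 \cdot 30 = 390$)
$\left(-13 - 84\right) m = \left(-13 - 84\right) 390 = \left(-97\right) 390 = -37830$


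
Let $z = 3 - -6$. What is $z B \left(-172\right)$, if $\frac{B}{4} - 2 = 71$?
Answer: $-452016$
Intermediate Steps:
$z = 9$ ($z = 3 + 6 = 9$)
$B = 292$ ($B = 8 + 4 \cdot 71 = 8 + 284 = 292$)
$z B \left(-172\right) = 9 \cdot 292 \left(-172\right) = 2628 \left(-172\right) = -452016$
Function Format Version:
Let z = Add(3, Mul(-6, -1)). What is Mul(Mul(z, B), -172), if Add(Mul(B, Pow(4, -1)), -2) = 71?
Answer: -452016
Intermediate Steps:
z = 9 (z = Add(3, 6) = 9)
B = 292 (B = Add(8, Mul(4, 71)) = Add(8, 284) = 292)
Mul(Mul(z, B), -172) = Mul(Mul(9, 292), -172) = Mul(2628, -172) = -452016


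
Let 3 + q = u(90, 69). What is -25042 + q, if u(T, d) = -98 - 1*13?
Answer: -25156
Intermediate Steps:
u(T, d) = -111 (u(T, d) = -98 - 13 = -111)
q = -114 (q = -3 - 111 = -114)
-25042 + q = -25042 - 114 = -25156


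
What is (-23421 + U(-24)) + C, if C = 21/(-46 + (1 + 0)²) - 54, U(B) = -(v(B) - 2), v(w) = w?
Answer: -351742/15 ≈ -23449.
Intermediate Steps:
U(B) = 2 - B (U(B) = -(B - 2) = -(-2 + B) = 2 - B)
C = -817/15 (C = 21/(-46 + 1²) - 54 = 21/(-46 + 1) - 54 = 21/(-45) - 54 = 21*(-1/45) - 54 = -7/15 - 54 = -817/15 ≈ -54.467)
(-23421 + U(-24)) + C = (-23421 + (2 - 1*(-24))) - 817/15 = (-23421 + (2 + 24)) - 817/15 = (-23421 + 26) - 817/15 = -23395 - 817/15 = -351742/15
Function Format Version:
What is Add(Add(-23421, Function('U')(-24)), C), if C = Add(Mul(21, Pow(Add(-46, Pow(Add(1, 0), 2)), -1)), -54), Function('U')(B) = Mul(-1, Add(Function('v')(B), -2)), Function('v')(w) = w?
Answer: Rational(-351742, 15) ≈ -23449.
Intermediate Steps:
Function('U')(B) = Add(2, Mul(-1, B)) (Function('U')(B) = Mul(-1, Add(B, -2)) = Mul(-1, Add(-2, B)) = Add(2, Mul(-1, B)))
C = Rational(-817, 15) (C = Add(Mul(21, Pow(Add(-46, Pow(1, 2)), -1)), -54) = Add(Mul(21, Pow(Add(-46, 1), -1)), -54) = Add(Mul(21, Pow(-45, -1)), -54) = Add(Mul(21, Rational(-1, 45)), -54) = Add(Rational(-7, 15), -54) = Rational(-817, 15) ≈ -54.467)
Add(Add(-23421, Function('U')(-24)), C) = Add(Add(-23421, Add(2, Mul(-1, -24))), Rational(-817, 15)) = Add(Add(-23421, Add(2, 24)), Rational(-817, 15)) = Add(Add(-23421, 26), Rational(-817, 15)) = Add(-23395, Rational(-817, 15)) = Rational(-351742, 15)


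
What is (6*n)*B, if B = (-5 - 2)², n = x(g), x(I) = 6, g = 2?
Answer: 1764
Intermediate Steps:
n = 6
B = 49 (B = (-7)² = 49)
(6*n)*B = (6*6)*49 = 36*49 = 1764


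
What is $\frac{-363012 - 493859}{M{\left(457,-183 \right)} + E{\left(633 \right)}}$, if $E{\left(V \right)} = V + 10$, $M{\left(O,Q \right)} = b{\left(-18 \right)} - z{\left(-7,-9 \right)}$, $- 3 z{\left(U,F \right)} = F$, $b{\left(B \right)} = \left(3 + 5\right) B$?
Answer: $- \frac{27641}{16} \approx -1727.6$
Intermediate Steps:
$b{\left(B \right)} = 8 B$
$z{\left(U,F \right)} = - \frac{F}{3}$
$M{\left(O,Q \right)} = -147$ ($M{\left(O,Q \right)} = 8 \left(-18\right) - \left(- \frac{1}{3}\right) \left(-9\right) = -144 - 3 = -147$)
$E{\left(V \right)} = 10 + V$
$\frac{-363012 - 493859}{M{\left(457,-183 \right)} + E{\left(633 \right)}} = \frac{-363012 - 493859}{-147 + \left(10 + 633\right)} = - \frac{856871}{-147 + 643} = - \frac{856871}{496} = \left(-856871\right) \frac{1}{496} = - \frac{27641}{16}$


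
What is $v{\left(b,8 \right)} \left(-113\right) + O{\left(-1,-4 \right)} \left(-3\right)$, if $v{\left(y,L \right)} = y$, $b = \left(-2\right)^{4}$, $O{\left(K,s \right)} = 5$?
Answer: $-1823$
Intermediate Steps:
$b = 16$
$v{\left(b,8 \right)} \left(-113\right) + O{\left(-1,-4 \right)} \left(-3\right) = 16 \left(-113\right) + 5 \left(-3\right) = -1808 - 15 = -1823$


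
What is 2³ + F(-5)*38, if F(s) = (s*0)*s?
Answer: 8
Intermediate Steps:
F(s) = 0 (F(s) = 0*s = 0)
2³ + F(-5)*38 = 2³ + 0*38 = 8 + 0 = 8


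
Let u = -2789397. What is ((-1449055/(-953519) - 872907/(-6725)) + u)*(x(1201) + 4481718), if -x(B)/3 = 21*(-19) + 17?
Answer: -80180191042452519159888/6412415275 ≈ -1.2504e+13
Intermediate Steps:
x(B) = 1146 (x(B) = -3*(21*(-19) + 17) = -3*(-399 + 17) = -3*(-382) = 1146)
((-1449055/(-953519) - 872907/(-6725)) + u)*(x(1201) + 4481718) = ((-1449055/(-953519) - 872907/(-6725)) - 2789397)*(1146 + 4481718) = ((-1449055*(-1/953519) - 872907*(-1/6725)) - 2789397)*4482864 = ((1449055/953519 + 872907/6725) - 2789397)*4482864 = (842078304608/6412415275 - 2789397)*4482864 = -17885929852534567/6412415275*4482864 = -80180191042452519159888/6412415275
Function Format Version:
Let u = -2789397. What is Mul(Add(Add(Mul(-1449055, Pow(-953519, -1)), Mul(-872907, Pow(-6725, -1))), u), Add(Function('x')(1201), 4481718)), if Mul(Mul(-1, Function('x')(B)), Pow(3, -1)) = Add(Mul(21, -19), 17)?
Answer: Rational(-80180191042452519159888, 6412415275) ≈ -1.2504e+13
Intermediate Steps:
Function('x')(B) = 1146 (Function('x')(B) = Mul(-3, Add(Mul(21, -19), 17)) = Mul(-3, Add(-399, 17)) = Mul(-3, -382) = 1146)
Mul(Add(Add(Mul(-1449055, Pow(-953519, -1)), Mul(-872907, Pow(-6725, -1))), u), Add(Function('x')(1201), 4481718)) = Mul(Add(Add(Mul(-1449055, Pow(-953519, -1)), Mul(-872907, Pow(-6725, -1))), -2789397), Add(1146, 4481718)) = Mul(Add(Add(Mul(-1449055, Rational(-1, 953519)), Mul(-872907, Rational(-1, 6725))), -2789397), 4482864) = Mul(Add(Add(Rational(1449055, 953519), Rational(872907, 6725)), -2789397), 4482864) = Mul(Add(Rational(842078304608, 6412415275), -2789397), 4482864) = Mul(Rational(-17885929852534567, 6412415275), 4482864) = Rational(-80180191042452519159888, 6412415275)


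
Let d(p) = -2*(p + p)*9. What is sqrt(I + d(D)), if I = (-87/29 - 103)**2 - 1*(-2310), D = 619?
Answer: I*sqrt(8738) ≈ 93.477*I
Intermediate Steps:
d(p) = -36*p (d(p) = -4*p*9 = -36*p)
I = 13546 (I = (-87*1/29 - 103)**2 + 2310 = (-3 - 103)**2 + 2310 = (-106)**2 + 2310 = 11236 + 2310 = 13546)
sqrt(I + d(D)) = sqrt(13546 - 36*619) = sqrt(13546 - 22284) = sqrt(-8738) = I*sqrt(8738)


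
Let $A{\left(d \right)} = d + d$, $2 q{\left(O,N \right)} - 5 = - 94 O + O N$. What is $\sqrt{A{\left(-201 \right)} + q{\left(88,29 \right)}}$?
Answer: $\frac{i \sqrt{13038}}{2} \approx 57.092 i$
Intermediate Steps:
$q{\left(O,N \right)} = \frac{5}{2} - 47 O + \frac{N O}{2}$ ($q{\left(O,N \right)} = \frac{5}{2} + \frac{- 94 O + O N}{2} = \frac{5}{2} + \frac{- 94 O + N O}{2} = \frac{5}{2} + \left(- 47 O + \frac{N O}{2}\right) = \frac{5}{2} - 47 O + \frac{N O}{2}$)
$A{\left(d \right)} = 2 d$
$\sqrt{A{\left(-201 \right)} + q{\left(88,29 \right)}} = \sqrt{2 \left(-201\right) + \left(\frac{5}{2} - 4136 + \frac{1}{2} \cdot 29 \cdot 88\right)} = \sqrt{-402 + \left(\frac{5}{2} - 4136 + 1276\right)} = \sqrt{-402 - \frac{5715}{2}} = \sqrt{- \frac{6519}{2}} = \frac{i \sqrt{13038}}{2}$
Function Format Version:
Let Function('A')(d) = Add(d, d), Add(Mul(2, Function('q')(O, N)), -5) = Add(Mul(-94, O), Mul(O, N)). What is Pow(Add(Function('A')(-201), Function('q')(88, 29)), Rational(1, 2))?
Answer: Mul(Rational(1, 2), I, Pow(13038, Rational(1, 2))) ≈ Mul(57.092, I)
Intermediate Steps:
Function('q')(O, N) = Add(Rational(5, 2), Mul(-47, O), Mul(Rational(1, 2), N, O)) (Function('q')(O, N) = Add(Rational(5, 2), Mul(Rational(1, 2), Add(Mul(-94, O), Mul(O, N)))) = Add(Rational(5, 2), Mul(Rational(1, 2), Add(Mul(-94, O), Mul(N, O)))) = Add(Rational(5, 2), Add(Mul(-47, O), Mul(Rational(1, 2), N, O))) = Add(Rational(5, 2), Mul(-47, O), Mul(Rational(1, 2), N, O)))
Function('A')(d) = Mul(2, d)
Pow(Add(Function('A')(-201), Function('q')(88, 29)), Rational(1, 2)) = Pow(Add(Mul(2, -201), Add(Rational(5, 2), Mul(-47, 88), Mul(Rational(1, 2), 29, 88))), Rational(1, 2)) = Pow(Add(-402, Add(Rational(5, 2), -4136, 1276)), Rational(1, 2)) = Pow(Add(-402, Rational(-5715, 2)), Rational(1, 2)) = Pow(Rational(-6519, 2), Rational(1, 2)) = Mul(Rational(1, 2), I, Pow(13038, Rational(1, 2)))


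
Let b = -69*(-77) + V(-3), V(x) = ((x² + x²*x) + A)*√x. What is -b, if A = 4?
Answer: -5313 + 14*I*√3 ≈ -5313.0 + 24.249*I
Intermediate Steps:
V(x) = √x*(4 + x² + x³) (V(x) = ((x² + x²*x) + 4)*√x = ((x² + x³) + 4)*√x = (4 + x² + x³)*√x = √x*(4 + x² + x³))
b = 5313 - 14*I*√3 (b = -69*(-77) + √(-3)*(4 + (-3)² + (-3)³) = 5313 + (I*√3)*(4 + 9 - 27) = 5313 + (I*√3)*(-14) = 5313 - 14*I*√3 ≈ 5313.0 - 24.249*I)
-b = -(5313 - 14*I*√3) = -5313 + 14*I*√3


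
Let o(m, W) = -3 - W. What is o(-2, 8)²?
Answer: 121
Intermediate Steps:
o(-2, 8)² = (-3 - 1*8)² = (-3 - 8)² = (-11)² = 121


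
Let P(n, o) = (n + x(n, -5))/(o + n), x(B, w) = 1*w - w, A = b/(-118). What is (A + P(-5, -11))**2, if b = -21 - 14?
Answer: 330625/891136 ≈ 0.37102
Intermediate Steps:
b = -35
A = 35/118 (A = -35/(-118) = -35*(-1/118) = 35/118 ≈ 0.29661)
x(B, w) = 0 (x(B, w) = w - w = 0)
P(n, o) = n/(n + o) (P(n, o) = (n + 0)/(o + n) = n/(n + o))
(A + P(-5, -11))**2 = (35/118 - 5/(-5 - 11))**2 = (35/118 - 5/(-16))**2 = (35/118 - 5*(-1/16))**2 = (35/118 + 5/16)**2 = (575/944)**2 = 330625/891136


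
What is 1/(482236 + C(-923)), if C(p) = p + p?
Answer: 1/480390 ≈ 2.0816e-6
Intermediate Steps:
C(p) = 2*p
1/(482236 + C(-923)) = 1/(482236 + 2*(-923)) = 1/(482236 - 1846) = 1/480390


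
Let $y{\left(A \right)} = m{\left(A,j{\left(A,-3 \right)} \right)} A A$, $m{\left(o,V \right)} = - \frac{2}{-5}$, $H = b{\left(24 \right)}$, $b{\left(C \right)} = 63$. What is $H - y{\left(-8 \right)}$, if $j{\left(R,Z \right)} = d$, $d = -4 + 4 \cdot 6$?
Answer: $\frac{187}{5} \approx 37.4$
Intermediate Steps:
$d = 20$ ($d = -4 + 24 = 20$)
$H = 63$
$j{\left(R,Z \right)} = 20$
$m{\left(o,V \right)} = \frac{2}{5}$ ($m{\left(o,V \right)} = \left(-2\right) \left(- \frac{1}{5}\right) = \frac{2}{5}$)
$y{\left(A \right)} = \frac{2 A^{2}}{5}$ ($y{\left(A \right)} = \frac{2 A A}{5} = \frac{2 A^{2}}{5}$)
$H - y{\left(-8 \right)} = 63 - \frac{2 \left(-8\right)^{2}}{5} = 63 - \frac{2}{5} \cdot 64 = 63 - \frac{128}{5} = \frac{187}{5}$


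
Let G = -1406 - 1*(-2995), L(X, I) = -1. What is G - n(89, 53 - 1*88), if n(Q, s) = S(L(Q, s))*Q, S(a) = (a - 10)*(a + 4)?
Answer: 4526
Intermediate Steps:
S(a) = (-10 + a)*(4 + a)
n(Q, s) = -33*Q (n(Q, s) = (-40 + (-1)² - 6*(-1))*Q = (-40 + 1 + 6)*Q = -33*Q)
G = 1589 (G = -1406 + 2995 = 1589)
G - n(89, 53 - 1*88) = 1589 - (-33)*89 = 1589 - 1*(-2937) = 1589 + 2937 = 4526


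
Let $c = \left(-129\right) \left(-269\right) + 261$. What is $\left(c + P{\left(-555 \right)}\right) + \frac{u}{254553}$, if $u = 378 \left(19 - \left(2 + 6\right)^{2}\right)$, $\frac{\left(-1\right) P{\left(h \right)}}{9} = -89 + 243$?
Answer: $\frac{2848951506}{84851} \approx 33576.0$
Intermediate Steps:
$P{\left(h \right)} = -1386$ ($P{\left(h \right)} = - 9 \left(-89 + 243\right) = \left(-9\right) 154 = -1386$)
$u = -17010$ ($u = 378 \left(19 - 8^{2}\right) = 378 \left(19 - 64\right) = 378 \left(-45\right) = -17010$)
$c = 34962$ ($c = 34701 + 261 = 34962$)
$\left(c + P{\left(-555 \right)}\right) + \frac{u}{254553} = \left(34962 - 1386\right) - \frac{17010}{254553} = 33576 - \frac{5670}{84851} = \frac{2848951506}{84851}$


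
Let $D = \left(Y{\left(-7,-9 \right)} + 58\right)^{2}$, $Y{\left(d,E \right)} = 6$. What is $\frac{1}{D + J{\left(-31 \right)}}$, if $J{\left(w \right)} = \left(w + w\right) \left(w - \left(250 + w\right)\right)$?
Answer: $\frac{1}{19596} \approx 5.1031 \cdot 10^{-5}$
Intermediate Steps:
$J{\left(w \right)} = - 500 w$ ($J{\left(w \right)} = 2 w \left(-250\right) = - 500 w$)
$D = 4096$ ($D = \left(6 + 58\right)^{2} = 64^{2} = 4096$)
$\frac{1}{D + J{\left(-31 \right)}} = \frac{1}{4096 - -15500} = \frac{1}{4096 + 15500} = \frac{1}{19596}$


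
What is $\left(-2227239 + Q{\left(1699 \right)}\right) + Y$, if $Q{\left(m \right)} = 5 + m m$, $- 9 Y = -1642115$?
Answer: $\frac{7576418}{9} \approx 8.4182 \cdot 10^{5}$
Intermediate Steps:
$Y = \frac{1642115}{9}$ ($Y = \left(- \frac{1}{9}\right) \left(-1642115\right) = \frac{1642115}{9} \approx 1.8246 \cdot 10^{5}$)
$Q{\left(m \right)} = 5 + m^{2}$
$\left(-2227239 + Q{\left(1699 \right)}\right) + Y = \left(-2227239 + \left(5 + 1699^{2}\right)\right) + \frac{1642115}{9} = \left(-2227239 + \left(5 + 2886601\right)\right) + \frac{1642115}{9} = \left(-2227239 + 2886606\right) + \frac{1642115}{9} = 659367 + \frac{1642115}{9} = \frac{7576418}{9}$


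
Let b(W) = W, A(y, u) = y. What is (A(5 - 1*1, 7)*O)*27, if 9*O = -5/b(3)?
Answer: -20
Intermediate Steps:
O = -5/27 (O = (-5/3)/9 = (-5*⅓)/9 = (⅑)*(-5/3) = -5/27 ≈ -0.18519)
(A(5 - 1*1, 7)*O)*27 = ((5 - 1*1)*(-5/27))*27 = ((5 - 1)*(-5/27))*27 = (4*(-5/27))*27 = -20/27*27 = -20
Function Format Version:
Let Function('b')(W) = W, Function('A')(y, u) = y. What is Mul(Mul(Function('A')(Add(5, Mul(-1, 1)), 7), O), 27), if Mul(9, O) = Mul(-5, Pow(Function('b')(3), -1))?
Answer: -20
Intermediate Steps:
O = Rational(-5, 27) (O = Mul(Rational(1, 9), Mul(-5, Pow(3, -1))) = Mul(Rational(1, 9), Mul(-5, Rational(1, 3))) = Mul(Rational(1, 9), Rational(-5, 3)) = Rational(-5, 27) ≈ -0.18519)
Mul(Mul(Function('A')(Add(5, Mul(-1, 1)), 7), O), 27) = Mul(Mul(Add(5, Mul(-1, 1)), Rational(-5, 27)), 27) = Mul(Mul(Add(5, -1), Rational(-5, 27)), 27) = Mul(Mul(4, Rational(-5, 27)), 27) = Mul(Rational(-20, 27), 27) = -20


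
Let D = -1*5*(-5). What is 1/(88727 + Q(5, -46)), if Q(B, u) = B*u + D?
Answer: 1/88522 ≈ 1.1297e-5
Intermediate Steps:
D = 25 (D = -5*(-5) = 25)
Q(B, u) = 25 + B*u (Q(B, u) = B*u + 25 = 25 + B*u)
1/(88727 + Q(5, -46)) = 1/(88727 + (25 + 5*(-46))) = 1/(88727 + (25 - 230)) = 1/(88727 - 205) = 1/88522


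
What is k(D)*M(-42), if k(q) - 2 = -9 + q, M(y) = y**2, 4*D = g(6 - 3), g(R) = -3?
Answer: -13671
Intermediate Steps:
D = -3/4 (D = (1/4)*(-3) = -3/4 ≈ -0.75000)
k(q) = -7 + q (k(q) = 2 + (-9 + q) = -7 + q)
k(D)*M(-42) = (-7 - 3/4)*(-42)**2 = -31/4*1764 = -13671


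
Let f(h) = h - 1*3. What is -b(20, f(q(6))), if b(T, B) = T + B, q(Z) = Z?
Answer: -23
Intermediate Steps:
f(h) = -3 + h (f(h) = h - 3 = -3 + h)
b(T, B) = B + T
-b(20, f(q(6))) = -((-3 + 6) + 20) = -(3 + 20) = -1*23 = -23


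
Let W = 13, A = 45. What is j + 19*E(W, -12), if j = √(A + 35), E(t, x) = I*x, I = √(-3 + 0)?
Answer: 4*√5 - 228*I*√3 ≈ 8.9443 - 394.91*I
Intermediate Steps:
I = I*√3 (I = √(-3) = I*√3 ≈ 1.732*I)
E(t, x) = I*x*√3 (E(t, x) = (I*√3)*x = I*x*√3)
j = 4*√5 (j = √(45 + 35) = √80 = 4*√5 ≈ 8.9443)
j + 19*E(W, -12) = 4*√5 + 19*(I*(-12)*√3) = 4*√5 + 19*(-12*I*√3) = 4*√5 - 228*I*√3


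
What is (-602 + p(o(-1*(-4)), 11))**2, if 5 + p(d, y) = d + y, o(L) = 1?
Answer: 354025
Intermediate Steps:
p(d, y) = -5 + d + y (p(d, y) = -5 + (d + y) = -5 + d + y)
(-602 + p(o(-1*(-4)), 11))**2 = (-602 + (-5 + 1 + 11))**2 = (-602 + 7)**2 = (-595)**2 = 354025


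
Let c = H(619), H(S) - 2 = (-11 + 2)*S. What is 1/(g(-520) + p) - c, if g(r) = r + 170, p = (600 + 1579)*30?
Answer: 362096381/65020 ≈ 5569.0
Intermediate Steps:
H(S) = 2 - 9*S (H(S) = 2 + (-11 + 2)*S = 2 - 9*S)
c = -5569 (c = 2 - 9*619 = 2 - 5571 = -5569)
p = 65370 (p = 2179*30 = 65370)
g(r) = 170 + r
1/(g(-520) + p) - c = 1/((170 - 520) + 65370) - 1*(-5569) = 1/(-350 + 65370) + 5569 = 1/65020 + 5569 = 362096381/65020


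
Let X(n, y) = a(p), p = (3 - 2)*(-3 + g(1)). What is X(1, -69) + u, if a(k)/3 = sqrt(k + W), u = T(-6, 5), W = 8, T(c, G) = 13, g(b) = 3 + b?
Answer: 22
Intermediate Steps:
u = 13
p = 1 (p = (3 - 2)*(-3 + (3 + 1)) = 1*(-3 + 4) = 1*1 = 1)
a(k) = 3*sqrt(8 + k) (a(k) = 3*sqrt(k + 8) = 3*sqrt(8 + k))
X(n, y) = 9 (X(n, y) = 3*sqrt(8 + 1) = 3*sqrt(9) = 3*3 = 9)
X(1, -69) + u = 9 + 13 = 22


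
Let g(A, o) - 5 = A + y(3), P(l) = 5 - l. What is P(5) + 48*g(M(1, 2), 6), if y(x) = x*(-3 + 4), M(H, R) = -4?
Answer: 192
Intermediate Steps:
y(x) = x (y(x) = x*1 = x)
g(A, o) = 8 + A (g(A, o) = 5 + (A + 3) = 5 + (3 + A) = 8 + A)
P(5) + 48*g(M(1, 2), 6) = (5 - 1*5) + 48*(8 - 4) = (5 - 5) + 48*4 = 0 + 192 = 192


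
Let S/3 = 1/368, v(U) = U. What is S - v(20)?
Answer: -7357/368 ≈ -19.992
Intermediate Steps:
S = 3/368 ≈ 0.0081522
S - v(20) = 3/368 - 1*20 = 3/368 - 20 = -7357/368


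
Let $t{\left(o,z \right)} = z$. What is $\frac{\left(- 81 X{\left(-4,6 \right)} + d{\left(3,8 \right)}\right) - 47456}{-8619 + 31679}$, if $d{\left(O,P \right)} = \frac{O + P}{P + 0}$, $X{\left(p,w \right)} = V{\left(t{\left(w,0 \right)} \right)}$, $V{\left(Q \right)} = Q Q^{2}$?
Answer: $- \frac{379637}{184480} \approx -2.0579$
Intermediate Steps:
$V{\left(Q \right)} = Q^{3}$
$X{\left(p,w \right)} = 0$ ($X{\left(p,w \right)} = 0^{3} = 0$)
$d{\left(O,P \right)} = \frac{O + P}{P}$
$\frac{\left(- 81 X{\left(-4,6 \right)} + d{\left(3,8 \right)}\right) - 47456}{-8619 + 31679} = \frac{\left(\left(-81\right) 0 + \frac{3 + 8}{8}\right) - 47456}{-8619 + 31679} = \frac{\left(0 + \frac{1}{8} \cdot 11\right) - 47456}{23060} = \left(\left(0 + \frac{11}{8}\right) - 47456\right) \frac{1}{23060} = \left(\frac{11}{8} - 47456\right) \frac{1}{23060} = \left(- \frac{379637}{8}\right) \frac{1}{23060} = - \frac{379637}{184480}$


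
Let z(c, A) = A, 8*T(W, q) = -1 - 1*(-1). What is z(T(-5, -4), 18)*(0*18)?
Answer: 0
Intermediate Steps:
T(W, q) = 0 (T(W, q) = (-1 - 1*(-1))/8 = (-1 + 1)/8 = (1/8)*0 = 0)
z(T(-5, -4), 18)*(0*18) = 18*(0*18) = 18*0 = 0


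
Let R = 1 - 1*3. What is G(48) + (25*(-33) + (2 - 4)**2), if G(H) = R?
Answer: -823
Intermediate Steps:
R = -2 (R = 1 - 3 = -2)
G(H) = -2
G(48) + (25*(-33) + (2 - 4)**2) = -2 + (25*(-33) + (2 - 4)**2) = -2 + (-825 + (-2)**2) = -2 + (-825 + 4) = -2 - 821 = -823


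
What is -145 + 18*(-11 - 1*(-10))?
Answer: -163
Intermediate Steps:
-145 + 18*(-11 - 1*(-10)) = -145 + 18*(-11 + 10) = -145 + 18*(-1) = -145 - 18 = -163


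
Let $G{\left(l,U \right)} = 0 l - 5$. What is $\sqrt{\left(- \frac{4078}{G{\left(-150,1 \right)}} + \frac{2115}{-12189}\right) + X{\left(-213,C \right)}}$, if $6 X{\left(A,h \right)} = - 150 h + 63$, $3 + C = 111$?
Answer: $\frac{i \sqrt{3093714752410}}{40630} \approx 43.291 i$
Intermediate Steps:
$G{\left(l,U \right)} = -5$ ($G{\left(l,U \right)} = 0 - 5 = -5$)
$C = 108$ ($C = -3 + 111 = 108$)
$X{\left(A,h \right)} = \frac{21}{2} - 25 h$ ($X{\left(A,h \right)} = \frac{- 150 h + 63}{6} = \frac{63 - 150 h}{6} = \frac{21}{2} - 25 h$)
$\sqrt{\left(- \frac{4078}{G{\left(-150,1 \right)}} + \frac{2115}{-12189}\right) + X{\left(-213,C \right)}} = \sqrt{\left(- \frac{4078}{-5} + \frac{2115}{-12189}\right) + \left(\frac{21}{2} - 2700\right)} = \sqrt{\left(\left(-4078\right) \left(- \frac{1}{5}\right) + 2115 \left(- \frac{1}{12189}\right)\right) + \left(\frac{21}{2} - 2700\right)} = \sqrt{\left(\frac{4078}{5} - \frac{705}{4063}\right) - \frac{5379}{2}} = \sqrt{\frac{16565389}{20315} - \frac{5379}{2}} = \sqrt{- \frac{76143607}{40630}} = \frac{i \sqrt{3093714752410}}{40630}$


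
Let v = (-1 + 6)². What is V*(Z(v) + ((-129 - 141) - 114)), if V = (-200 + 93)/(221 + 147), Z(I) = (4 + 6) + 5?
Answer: 39483/368 ≈ 107.29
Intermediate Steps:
v = 25 (v = 5² = 25)
Z(I) = 15 (Z(I) = 10 + 5 = 15)
V = -107/368 ≈ -0.29076
V*(Z(v) + ((-129 - 141) - 114)) = -107*(15 + ((-129 - 141) - 114))/368 = -107*(15 + (-270 - 114))/368 = -107*(15 - 384)/368 = -107/368*(-369) = 39483/368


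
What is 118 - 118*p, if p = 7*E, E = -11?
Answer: 9204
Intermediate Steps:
p = -77 (p = 7*(-11) = -77)
118 - 118*p = 118 - 118*(-77) = 118 + 9086 = 9204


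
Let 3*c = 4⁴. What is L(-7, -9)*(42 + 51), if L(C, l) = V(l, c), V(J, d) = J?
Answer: -837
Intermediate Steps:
c = 256/3 (c = (⅓)*4⁴ = (⅓)*256 = 256/3 ≈ 85.333)
L(C, l) = l
L(-7, -9)*(42 + 51) = -9*(42 + 51) = -9*93 = -837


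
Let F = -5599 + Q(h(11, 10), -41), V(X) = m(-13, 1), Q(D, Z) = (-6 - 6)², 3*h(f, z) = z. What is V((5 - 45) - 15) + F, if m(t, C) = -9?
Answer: -5464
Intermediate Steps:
h(f, z) = z/3
Q(D, Z) = 144 (Q(D, Z) = (-12)² = 144)
V(X) = -9
F = -5455 (F = -5599 + 144 = -5455)
V((5 - 45) - 15) + F = -9 - 5455 = -5464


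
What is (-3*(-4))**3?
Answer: 1728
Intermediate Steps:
(-3*(-4))**3 = 12**3 = 1728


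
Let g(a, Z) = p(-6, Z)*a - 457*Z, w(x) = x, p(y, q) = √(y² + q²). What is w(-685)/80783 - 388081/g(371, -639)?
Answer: -1019437331187861/260935971742204 + 2447626867*√157/9690255564 ≈ -0.74195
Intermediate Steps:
p(y, q) = √(q² + y²)
g(a, Z) = -457*Z + a*√(36 + Z²) (g(a, Z) = √(Z² + (-6)²)*a - 457*Z = √(Z² + 36)*a - 457*Z = √(36 + Z²)*a - 457*Z = a*√(36 + Z²) - 457*Z = -457*Z + a*√(36 + Z²))
w(-685)/80783 - 388081/g(371, -639) = -685/80783 - 388081/(-457*(-639) + 371*√(36 + (-639)²)) = -685*1/80783 - 388081/(292023 + 371*√(36 + 408321)) = -685/80783 - 388081/(292023 + 371*√408357) = -685/80783 - 388081/(292023 + 371*(51*√157)) = -685/80783 - 388081/(292023 + 18921*√157)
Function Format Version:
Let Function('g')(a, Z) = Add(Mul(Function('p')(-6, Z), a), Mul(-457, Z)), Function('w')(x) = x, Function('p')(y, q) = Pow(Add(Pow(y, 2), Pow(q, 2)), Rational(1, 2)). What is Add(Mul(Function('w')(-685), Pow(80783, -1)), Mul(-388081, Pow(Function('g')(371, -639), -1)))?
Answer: Add(Rational(-1019437331187861, 260935971742204), Mul(Rational(2447626867, 9690255564), Pow(157, Rational(1, 2)))) ≈ -0.74195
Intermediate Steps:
Function('p')(y, q) = Pow(Add(Pow(q, 2), Pow(y, 2)), Rational(1, 2))
Function('g')(a, Z) = Add(Mul(-457, Z), Mul(a, Pow(Add(36, Pow(Z, 2)), Rational(1, 2)))) (Function('g')(a, Z) = Add(Mul(Pow(Add(Pow(Z, 2), Pow(-6, 2)), Rational(1, 2)), a), Mul(-457, Z)) = Add(Mul(Pow(Add(Pow(Z, 2), 36), Rational(1, 2)), a), Mul(-457, Z)) = Add(Mul(Pow(Add(36, Pow(Z, 2)), Rational(1, 2)), a), Mul(-457, Z)) = Add(Mul(a, Pow(Add(36, Pow(Z, 2)), Rational(1, 2))), Mul(-457, Z)) = Add(Mul(-457, Z), Mul(a, Pow(Add(36, Pow(Z, 2)), Rational(1, 2)))))
Add(Mul(Function('w')(-685), Pow(80783, -1)), Mul(-388081, Pow(Function('g')(371, -639), -1))) = Add(Mul(-685, Pow(80783, -1)), Mul(-388081, Pow(Add(Mul(-457, -639), Mul(371, Pow(Add(36, Pow(-639, 2)), Rational(1, 2)))), -1))) = Add(Mul(-685, Rational(1, 80783)), Mul(-388081, Pow(Add(292023, Mul(371, Pow(Add(36, 408321), Rational(1, 2)))), -1))) = Add(Rational(-685, 80783), Mul(-388081, Pow(Add(292023, Mul(371, Pow(408357, Rational(1, 2)))), -1))) = Add(Rational(-685, 80783), Mul(-388081, Pow(Add(292023, Mul(371, Mul(51, Pow(157, Rational(1, 2))))), -1))) = Add(Rational(-685, 80783), Mul(-388081, Pow(Add(292023, Mul(18921, Pow(157, Rational(1, 2)))), -1)))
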